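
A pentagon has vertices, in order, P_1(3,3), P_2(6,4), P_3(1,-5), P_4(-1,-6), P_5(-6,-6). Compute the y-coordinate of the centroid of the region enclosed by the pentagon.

Apply the shoelace formula. First the cross-terms c_i = x_i·y_{i+1} − x_{i+1}·y_i:
  -6, -34, -11, -30, 0  ⇒  2A = -81, A = -40.5.
Then Σ (y_i + y_{i+1})·c_i = 473, so ȳ = 473 / (6·(-40.5)) = -473/243.

-473/243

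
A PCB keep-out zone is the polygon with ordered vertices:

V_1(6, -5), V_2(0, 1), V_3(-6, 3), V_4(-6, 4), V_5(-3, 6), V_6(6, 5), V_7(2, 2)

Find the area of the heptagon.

Apply the shoelace formula: 2A = Σ (x_i·y_{i+1} − x_{i+1}·y_i), indices taken mod 7.
Σ = (6) + (6) + (-6) + (-24) + (-51) + (2) + (-22) = -89
Area = |Σ|/2 = 44.5.

44.5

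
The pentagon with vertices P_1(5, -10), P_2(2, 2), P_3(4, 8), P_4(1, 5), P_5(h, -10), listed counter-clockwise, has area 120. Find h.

-10

Write out the shoelace sum; only the two edges meeting at P_5 involve h:
2·Area = [(1·(-10) − h·5) + (h·(-10) − 5·(-10))] + 50
       = -15·h + 90 = 240
⇒ h = -10.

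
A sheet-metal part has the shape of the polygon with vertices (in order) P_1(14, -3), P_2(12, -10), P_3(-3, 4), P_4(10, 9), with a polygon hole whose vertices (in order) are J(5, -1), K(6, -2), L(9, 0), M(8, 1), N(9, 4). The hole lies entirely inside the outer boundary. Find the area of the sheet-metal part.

146

Outer boundary:
Apply the surveyor's formula: 2A = Σ (x_i·y_{i+1} − x_{i+1}·y_i), indices taken mod 4.
P_1→P_2: (14)(-10) − (12)(-3) = -104
P_2→P_3: (12)(4) − (-3)(-10) = 18
P_3→P_4: (-3)(9) − (10)(4) = -67
P_4→P_1: (10)(-3) − (14)(9) = -156
Σ = -309
Area = |Σ|/2 = 154.5.
Hole:
Apply the shoelace (surveyor's) formula: 2A = Σ (x_i·y_{i+1} − x_{i+1}·y_i), indices taken mod 5.
Σ = (-4) + (18) + (9) + (23) + (-29) = 17
Area = |Σ|/2 = 8.5.
Net area = 154.5 − 8.5 = 146.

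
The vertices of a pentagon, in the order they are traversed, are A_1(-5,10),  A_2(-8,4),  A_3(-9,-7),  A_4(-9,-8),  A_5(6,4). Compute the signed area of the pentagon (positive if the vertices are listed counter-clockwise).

126.5

Σ = (60) + (92) + (9) + (12) + (80) = 253
Signed area = Σ/2 = 126.5 (positive ⇒ counter-clockwise traversal).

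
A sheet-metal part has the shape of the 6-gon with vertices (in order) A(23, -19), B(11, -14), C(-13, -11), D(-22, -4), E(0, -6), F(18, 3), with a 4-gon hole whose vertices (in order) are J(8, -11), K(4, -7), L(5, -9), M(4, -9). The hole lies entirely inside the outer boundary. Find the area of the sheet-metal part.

Outer boundary:
Apply the shoelace formula: 2A = Σ (x_i·y_{i+1} − x_{i+1}·y_i), indices taken mod 6.
Σ = (-113) + (-303) + (-190) + (132) + (108) + (-411) = -777
Area = |Σ|/2 = 388.5.
Hole:
Apply the shoelace (surveyor's) formula: 2A = Σ (x_i·y_{i+1} − x_{i+1}·y_i), indices taken mod 4.
Cross-terms: -12, -1, -9, 28  ⇒  Σ = 6
Area = |Σ|/2 = 3.
Net area = 388.5 − 3 = 385.5.

385.5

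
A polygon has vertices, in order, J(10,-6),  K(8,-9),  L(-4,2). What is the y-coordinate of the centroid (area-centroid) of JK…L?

Apply Gauss's area formula. First the cross-terms c_i = x_i·y_{i+1} − x_{i+1}·y_i:
  -42, -20, 4  ⇒  2A = -58, A = -29.
Then Σ (y_i + y_{i+1})·c_i = 754, so ȳ = 754 / (6·(-29)) = -13/3.

-13/3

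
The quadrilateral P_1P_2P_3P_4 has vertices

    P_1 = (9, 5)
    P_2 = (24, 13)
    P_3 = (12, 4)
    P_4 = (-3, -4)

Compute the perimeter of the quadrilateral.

|P_1P_2| = √((15)² + (8)²) = √289 = 17
|P_2P_3| = √((-12)² + (-9)²) = √225 = 15
|P_3P_4| = √((-15)² + (-8)²) = √289 = 17
|P_4P_1| = √((12)² + (9)²) = √225 = 15
Perimeter = 17 + 15 + 17 + 15 = 64.

64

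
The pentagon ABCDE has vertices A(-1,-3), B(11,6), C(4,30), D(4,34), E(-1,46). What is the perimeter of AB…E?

|AB| = √((12)² + (9)²) = √225 = 15
|BC| = √((-7)² + (24)²) = √625 = 25
|CD| = √((0)² + (4)²) = √16 = 4
|DE| = √((-5)² + (12)²) = √169 = 13
|EA| = √((0)² + (-49)²) = √2401 = 49
Perimeter = 15 + 25 + 4 + 13 + 49 = 106.

106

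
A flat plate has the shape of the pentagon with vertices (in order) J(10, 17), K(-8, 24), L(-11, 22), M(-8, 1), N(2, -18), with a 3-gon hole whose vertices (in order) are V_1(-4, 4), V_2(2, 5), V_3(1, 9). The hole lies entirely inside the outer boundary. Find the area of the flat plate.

Outer boundary:
J→K: (10)(24) − (-8)(17) = 376
K→L: (-8)(22) − (-11)(24) = 88
L→M: (-11)(1) − (-8)(22) = 165
M→N: (-8)(-18) − (2)(1) = 142
N→J: (2)(17) − (10)(-18) = 214
Σ = 985
Area = |Σ|/2 = 492.5.
Hole:
Apply the surveyor's formula: 2A = Σ (x_i·y_{i+1} − x_{i+1}·y_i), indices taken mod 3.
Σ = (-28) + (13) + (40) = 25
Area = |Σ|/2 = 12.5.
Net area = 492.5 − 12.5 = 480.

480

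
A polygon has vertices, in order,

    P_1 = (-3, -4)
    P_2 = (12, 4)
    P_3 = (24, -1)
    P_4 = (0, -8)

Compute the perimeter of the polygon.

|P_1P_2| = √((15)² + (8)²) = √289 = 17
|P_2P_3| = √((12)² + (-5)²) = √169 = 13
|P_3P_4| = √((-24)² + (-7)²) = √625 = 25
|P_4P_1| = √((-3)² + (4)²) = √25 = 5
Perimeter = 17 + 13 + 25 + 5 = 60.

60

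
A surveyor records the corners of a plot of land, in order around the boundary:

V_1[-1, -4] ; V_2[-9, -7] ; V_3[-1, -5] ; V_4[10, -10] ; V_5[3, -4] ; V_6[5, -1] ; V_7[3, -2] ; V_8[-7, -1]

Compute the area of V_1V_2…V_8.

39.5

Apply the shoelace formula: 2A = Σ (x_i·y_{i+1} − x_{i+1}·y_i), indices taken mod 8.
V_1→V_2: (-1)(-7) − (-9)(-4) = -29
V_2→V_3: (-9)(-5) − (-1)(-7) = 38
V_3→V_4: (-1)(-10) − (10)(-5) = 60
V_4→V_5: (10)(-4) − (3)(-10) = -10
V_5→V_6: (3)(-1) − (5)(-4) = 17
V_6→V_7: (5)(-2) − (3)(-1) = -7
V_7→V_8: (3)(-1) − (-7)(-2) = -17
V_8→V_1: (-7)(-4) − (-1)(-1) = 27
Σ = 79
Area = |Σ|/2 = 39.5.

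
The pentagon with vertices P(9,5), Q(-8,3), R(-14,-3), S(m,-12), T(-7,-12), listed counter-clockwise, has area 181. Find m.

The doubled signed area Σ (x_i y_{i+1} − x_{i+1} y_i) is linear in m.
With m=0 it equals 290; the coefficient of m is -9 (from the two edges through S).
So -9·m + 290 = 2·181 = 362 ⇒ m = -8.

-8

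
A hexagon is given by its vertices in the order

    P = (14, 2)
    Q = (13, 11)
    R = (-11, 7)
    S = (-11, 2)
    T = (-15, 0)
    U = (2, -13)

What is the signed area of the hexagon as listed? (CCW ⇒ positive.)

403

Σ = (128) + (212) + (55) + (30) + (195) + (186) = 806
Signed area = Σ/2 = 403 (positive ⇒ counter-clockwise traversal).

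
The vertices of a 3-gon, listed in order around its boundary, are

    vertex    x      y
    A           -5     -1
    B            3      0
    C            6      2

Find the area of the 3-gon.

6.5

Apply the shoelace (surveyor's) formula: 2A = Σ (x_i·y_{i+1} − x_{i+1}·y_i), indices taken mod 3.
A→B: (-5)(0) − (3)(-1) = 3
B→C: (3)(2) − (6)(0) = 6
C→A: (6)(-1) − (-5)(2) = 4
Σ = 13
Area = |Σ|/2 = 6.5.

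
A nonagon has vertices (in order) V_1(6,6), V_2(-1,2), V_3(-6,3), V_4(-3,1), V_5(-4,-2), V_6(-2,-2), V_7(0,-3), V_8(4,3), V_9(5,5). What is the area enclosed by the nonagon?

33.5

V_1→V_2: (6)(2) − (-1)(6) = 18
V_2→V_3: (-1)(3) − (-6)(2) = 9
V_3→V_4: (-6)(1) − (-3)(3) = 3
V_4→V_5: (-3)(-2) − (-4)(1) = 10
V_5→V_6: (-4)(-2) − (-2)(-2) = 4
V_6→V_7: (-2)(-3) − (0)(-2) = 6
V_7→V_8: (0)(3) − (4)(-3) = 12
V_8→V_9: (4)(5) − (5)(3) = 5
V_9→V_1: (5)(6) − (6)(5) = 0
Σ = 67
Area = |Σ|/2 = 33.5.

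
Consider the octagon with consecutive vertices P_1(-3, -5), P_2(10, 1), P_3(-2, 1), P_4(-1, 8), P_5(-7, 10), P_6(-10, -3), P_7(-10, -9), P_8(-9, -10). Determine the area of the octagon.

P_1→P_2: (-3)(1) − (10)(-5) = 47
P_2→P_3: (10)(1) − (-2)(1) = 12
P_3→P_4: (-2)(8) − (-1)(1) = -15
P_4→P_5: (-1)(10) − (-7)(8) = 46
P_5→P_6: (-7)(-3) − (-10)(10) = 121
P_6→P_7: (-10)(-9) − (-10)(-3) = 60
P_7→P_8: (-10)(-10) − (-9)(-9) = 19
P_8→P_1: (-9)(-5) − (-3)(-10) = 15
Σ = 305
Area = |Σ|/2 = 152.5.

152.5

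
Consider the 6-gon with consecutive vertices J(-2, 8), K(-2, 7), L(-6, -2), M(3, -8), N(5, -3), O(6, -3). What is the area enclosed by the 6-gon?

Cross-terms: 2, 46, 54, 31, 3, 42  ⇒  Σ = 178
Area = |Σ|/2 = 89.

89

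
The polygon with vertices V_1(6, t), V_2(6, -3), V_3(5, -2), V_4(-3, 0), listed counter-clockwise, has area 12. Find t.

-5

The doubled signed area Σ (x_i y_{i+1} − x_{i+1} y_i) is linear in t.
With t=0 it equals -21; the coefficient of t is -9 (from the two edges through V_1).
So -9·t + -21 = 2·12 = 24 ⇒ t = -5.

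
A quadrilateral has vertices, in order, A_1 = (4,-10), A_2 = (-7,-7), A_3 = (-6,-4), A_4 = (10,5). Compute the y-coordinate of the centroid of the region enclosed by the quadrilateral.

-135/37

Apply the shoelace formula. First the cross-terms c_i = x_i·y_{i+1} − x_{i+1}·y_i:
  -98, -14, 10, -120  ⇒  2A = -222, A = -111.
Then Σ (y_i + y_{i+1})·c_i = 2430, so ȳ = 2430 / (6·(-111)) = -135/37.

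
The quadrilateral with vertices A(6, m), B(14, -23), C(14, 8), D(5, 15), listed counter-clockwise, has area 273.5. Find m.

Write out the shoelace sum; only the two edges meeting at A involve m:
2·Area = [(5·m − 6·15) + (6·(-23) − 14·m)] + 604
       = -9·m + 376 = 547
⇒ m = -19.

-19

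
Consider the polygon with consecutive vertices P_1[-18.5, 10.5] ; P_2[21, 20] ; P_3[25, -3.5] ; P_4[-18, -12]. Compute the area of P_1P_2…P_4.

Cross-terms: -590.5, -573.5, -363, -411  ⇒  Σ = -1938
Area = |Σ|/2 = 969.

969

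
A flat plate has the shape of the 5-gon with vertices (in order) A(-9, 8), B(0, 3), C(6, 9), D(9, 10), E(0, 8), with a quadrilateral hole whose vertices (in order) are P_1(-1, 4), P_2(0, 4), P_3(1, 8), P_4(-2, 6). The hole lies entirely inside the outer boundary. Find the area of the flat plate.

33

Outer boundary:
Apply the surveyor's formula: 2A = Σ (x_i·y_{i+1} − x_{i+1}·y_i), indices taken mod 5.
A→B: (-9)(3) − (0)(8) = -27
B→C: (0)(9) − (6)(3) = -18
C→D: (6)(10) − (9)(9) = -21
D→E: (9)(8) − (0)(10) = 72
E→A: (0)(8) − (-9)(8) = 72
Σ = 78
Area = |Σ|/2 = 39.
Hole:
Σ = (-4) + (-4) + (22) + (-2) = 12
Area = |Σ|/2 = 6.
Net area = 39 − 6 = 33.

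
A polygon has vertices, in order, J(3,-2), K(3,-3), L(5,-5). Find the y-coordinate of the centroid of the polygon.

Apply Gauss's area formula. First the cross-terms c_i = x_i·y_{i+1} − x_{i+1}·y_i:
  -3, 0, 5  ⇒  2A = 2, A = 1.
Then Σ (y_i + y_{i+1})·c_i = -20, so ȳ = -20 / (6·1) = -10/3.

-10/3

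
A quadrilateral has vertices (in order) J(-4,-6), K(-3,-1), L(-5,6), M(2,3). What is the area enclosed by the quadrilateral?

32

Apply Gauss's area formula: 2A = Σ (x_i·y_{i+1} − x_{i+1}·y_i), indices taken mod 4.
Σ = (-14) + (-23) + (-27) + (0) = -64
Area = |Σ|/2 = 32.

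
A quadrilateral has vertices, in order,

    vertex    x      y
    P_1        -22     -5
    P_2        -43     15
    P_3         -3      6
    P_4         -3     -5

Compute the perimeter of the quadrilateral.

|P_1P_2| = √((-21)² + (20)²) = √841 = 29
|P_2P_3| = √((40)² + (-9)²) = √1681 = 41
|P_3P_4| = √((0)² + (-11)²) = √121 = 11
|P_4P_1| = √((-19)² + (0)²) = √361 = 19
Perimeter = 29 + 41 + 11 + 19 = 100.

100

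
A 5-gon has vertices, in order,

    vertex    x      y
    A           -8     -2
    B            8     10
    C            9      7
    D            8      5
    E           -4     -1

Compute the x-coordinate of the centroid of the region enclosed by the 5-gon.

Apply the shoelace formula. First the cross-terms c_i = x_i·y_{i+1} − x_{i+1}·y_i:
  -64, -34, -11, 12, 0  ⇒  2A = -97, A = -48.5.
Then Σ (x_i + x_{i+1})·c_i = -717, so x̄ = -717 / (6·(-48.5)) = 239/97.

239/97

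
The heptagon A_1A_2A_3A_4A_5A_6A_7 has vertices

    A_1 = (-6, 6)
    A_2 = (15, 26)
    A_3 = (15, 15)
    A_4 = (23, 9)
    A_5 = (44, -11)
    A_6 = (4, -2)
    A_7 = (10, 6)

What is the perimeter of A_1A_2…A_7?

|A_1A_2| = √((21)² + (20)²) = √841 = 29
|A_2A_3| = √((0)² + (-11)²) = √121 = 11
|A_3A_4| = √((8)² + (-6)²) = √100 = 10
|A_4A_5| = √((21)² + (-20)²) = √841 = 29
|A_5A_6| = √((-40)² + (9)²) = √1681 = 41
|A_6A_7| = √((6)² + (8)²) = √100 = 10
|A_7A_1| = √((-16)² + (0)²) = √256 = 16
Perimeter = 29 + 11 + 10 + 29 + 41 + 10 + 16 = 146.

146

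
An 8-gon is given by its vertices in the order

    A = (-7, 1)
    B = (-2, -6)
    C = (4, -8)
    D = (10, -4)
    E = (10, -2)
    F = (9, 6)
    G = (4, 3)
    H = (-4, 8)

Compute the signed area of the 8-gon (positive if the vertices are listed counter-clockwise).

Apply the shoelace formula: 2A = Σ (x_i·y_{i+1} − x_{i+1}·y_i), indices taken mod 8.
Cross-terms: 44, 40, 64, 20, 78, 3, 44, 52  ⇒  Σ = 345
Signed area = Σ/2 = 172.5 (positive ⇒ counter-clockwise traversal).

172.5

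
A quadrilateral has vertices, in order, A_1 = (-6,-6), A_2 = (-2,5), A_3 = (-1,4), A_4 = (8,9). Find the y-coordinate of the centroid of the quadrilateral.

Apply Gauss's area formula. First the cross-terms c_i = x_i·y_{i+1} − x_{i+1}·y_i:
  -42, -3, -41, 6  ⇒  2A = -80, A = -40.
Then Σ (y_i + y_{i+1})·c_i = -500, so ȳ = -500 / (6·(-40)) = 25/12.

25/12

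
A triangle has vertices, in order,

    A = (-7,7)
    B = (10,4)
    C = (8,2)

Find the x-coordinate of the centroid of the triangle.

11/3

Apply Gauss's area formula. First the cross-terms c_i = x_i·y_{i+1} − x_{i+1}·y_i:
  -98, -12, 70  ⇒  2A = -40, A = -20.
Then Σ (x_i + x_{i+1})·c_i = -440, so x̄ = -440 / (6·(-20)) = 11/3.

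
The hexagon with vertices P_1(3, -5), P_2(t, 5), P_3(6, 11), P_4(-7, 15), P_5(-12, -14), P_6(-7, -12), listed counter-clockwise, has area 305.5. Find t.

4

The doubled signed area Σ (x_i y_{i+1} − x_{i+1} y_i) is linear in t.
With t=0 it equals 547; the coefficient of t is 16 (from the two edges through P_2).
So 16·t + 547 = 2·305.5 = 611 ⇒ t = 4.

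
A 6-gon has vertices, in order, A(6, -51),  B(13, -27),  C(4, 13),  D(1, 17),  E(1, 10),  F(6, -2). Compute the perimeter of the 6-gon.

|AB| = √((7)² + (24)²) = √625 = 25
|BC| = √((-9)² + (40)²) = √1681 = 41
|CD| = √((-3)² + (4)²) = √25 = 5
|DE| = √((0)² + (-7)²) = √49 = 7
|EF| = √((5)² + (-12)²) = √169 = 13
|FA| = √((0)² + (-49)²) = √2401 = 49
Perimeter = 25 + 41 + 5 + 7 + 13 + 49 = 140.

140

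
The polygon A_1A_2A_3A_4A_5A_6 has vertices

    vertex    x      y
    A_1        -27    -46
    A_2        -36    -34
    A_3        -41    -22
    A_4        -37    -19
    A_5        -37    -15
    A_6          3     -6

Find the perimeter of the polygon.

|A_1A_2| = √((-9)² + (12)²) = √225 = 15
|A_2A_3| = √((-5)² + (12)²) = √169 = 13
|A_3A_4| = √((4)² + (3)²) = √25 = 5
|A_4A_5| = √((0)² + (4)²) = √16 = 4
|A_5A_6| = √((40)² + (9)²) = √1681 = 41
|A_6A_1| = √((-30)² + (-40)²) = √2500 = 50
Perimeter = 15 + 13 + 5 + 4 + 41 + 50 = 128.

128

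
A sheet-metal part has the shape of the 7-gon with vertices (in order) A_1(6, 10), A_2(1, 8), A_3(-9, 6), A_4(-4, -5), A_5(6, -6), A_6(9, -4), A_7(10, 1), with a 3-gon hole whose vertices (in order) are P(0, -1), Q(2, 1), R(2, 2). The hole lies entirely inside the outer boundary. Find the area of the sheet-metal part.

Outer boundary:
Σ = (38) + (78) + (69) + (54) + (30) + (49) + (94) = 412
Area = |Σ|/2 = 206.
Hole:
Cross-terms: 2, 2, -2  ⇒  Σ = 2
Area = |Σ|/2 = 1.
Net area = 206 − 1 = 205.

205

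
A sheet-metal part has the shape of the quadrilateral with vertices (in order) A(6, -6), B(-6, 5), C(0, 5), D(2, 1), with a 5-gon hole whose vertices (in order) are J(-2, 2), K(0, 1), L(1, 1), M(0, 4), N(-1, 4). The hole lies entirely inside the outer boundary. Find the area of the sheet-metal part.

26.5

Outer boundary:
Apply the shoelace formula: 2A = Σ (x_i·y_{i+1} − x_{i+1}·y_i), indices taken mod 4.
A→B: (6)(5) − (-6)(-6) = -6
B→C: (-6)(5) − (0)(5) = -30
C→D: (0)(1) − (2)(5) = -10
D→A: (2)(-6) − (6)(1) = -18
Σ = -64
Area = |Σ|/2 = 32.
Hole:
Apply Gauss's area formula: 2A = Σ (x_i·y_{i+1} − x_{i+1}·y_i), indices taken mod 5.
Σ = (-2) + (-1) + (4) + (4) + (6) = 11
Area = |Σ|/2 = 5.5.
Net area = 32 − 5.5 = 26.5.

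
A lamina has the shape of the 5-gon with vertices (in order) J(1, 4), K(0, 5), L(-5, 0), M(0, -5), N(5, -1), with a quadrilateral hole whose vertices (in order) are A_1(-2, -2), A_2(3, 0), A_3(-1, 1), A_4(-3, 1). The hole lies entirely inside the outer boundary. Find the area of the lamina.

41

Outer boundary:
J→K: (1)(5) − (0)(4) = 5
K→L: (0)(0) − (-5)(5) = 25
L→M: (-5)(-5) − (0)(0) = 25
M→N: (0)(-1) − (5)(-5) = 25
N→J: (5)(4) − (1)(-1) = 21
Σ = 101
Area = |Σ|/2 = 50.5.
Hole:
Σ = (6) + (3) + (2) + (8) = 19
Area = |Σ|/2 = 9.5.
Net area = 50.5 − 9.5 = 41.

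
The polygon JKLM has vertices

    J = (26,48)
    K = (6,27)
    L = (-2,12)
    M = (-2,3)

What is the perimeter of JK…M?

108

|JK| = √((-20)² + (-21)²) = √841 = 29
|KL| = √((-8)² + (-15)²) = √289 = 17
|LM| = √((0)² + (-9)²) = √81 = 9
|MJ| = √((28)² + (45)²) = √2809 = 53
Perimeter = 29 + 17 + 9 + 53 = 108.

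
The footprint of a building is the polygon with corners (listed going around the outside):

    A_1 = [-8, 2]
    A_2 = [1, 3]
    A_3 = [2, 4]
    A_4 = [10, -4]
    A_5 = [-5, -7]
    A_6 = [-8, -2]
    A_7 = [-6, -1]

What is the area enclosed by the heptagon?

118

Apply the shoelace formula: 2A = Σ (x_i·y_{i+1} − x_{i+1}·y_i), indices taken mod 7.
A_1→A_2: (-8)(3) − (1)(2) = -26
A_2→A_3: (1)(4) − (2)(3) = -2
A_3→A_4: (2)(-4) − (10)(4) = -48
A_4→A_5: (10)(-7) − (-5)(-4) = -90
A_5→A_6: (-5)(-2) − (-8)(-7) = -46
A_6→A_7: (-8)(-1) − (-6)(-2) = -4
A_7→A_1: (-6)(2) − (-8)(-1) = -20
Σ = -236
Area = |Σ|/2 = 118.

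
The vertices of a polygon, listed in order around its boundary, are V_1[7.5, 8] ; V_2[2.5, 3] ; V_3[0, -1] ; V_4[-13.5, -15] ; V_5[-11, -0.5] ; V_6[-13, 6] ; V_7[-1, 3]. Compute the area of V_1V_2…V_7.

Σ = (2.5) + (-2.5) + (-13.5) + (-158.25) + (-72.5) + (-33) + (-30.5) = -307.75
Area = |Σ|/2 = 153.875.

153.875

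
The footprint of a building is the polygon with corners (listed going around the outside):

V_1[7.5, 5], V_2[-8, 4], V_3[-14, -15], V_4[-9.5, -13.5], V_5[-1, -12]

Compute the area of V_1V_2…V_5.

239

Apply Gauss's area formula: 2A = Σ (x_i·y_{i+1} − x_{i+1}·y_i), indices taken mod 5.
Σ = (70) + (176) + (46.5) + (100.5) + (85) = 478
Area = |Σ|/2 = 239.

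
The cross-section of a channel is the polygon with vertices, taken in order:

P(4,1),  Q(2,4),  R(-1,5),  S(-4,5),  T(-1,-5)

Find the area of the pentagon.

Apply the shoelace (surveyor's) formula: 2A = Σ (x_i·y_{i+1} − x_{i+1}·y_i), indices taken mod 5.
Σ = (14) + (14) + (15) + (25) + (19) = 87
Area = |Σ|/2 = 43.5.

43.5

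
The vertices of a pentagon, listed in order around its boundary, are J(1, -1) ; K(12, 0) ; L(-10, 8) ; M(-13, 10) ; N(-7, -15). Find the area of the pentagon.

199.5

J→K: (1)(0) − (12)(-1) = 12
K→L: (12)(8) − (-10)(0) = 96
L→M: (-10)(10) − (-13)(8) = 4
M→N: (-13)(-15) − (-7)(10) = 265
N→J: (-7)(-1) − (1)(-15) = 22
Σ = 399
Area = |Σ|/2 = 199.5.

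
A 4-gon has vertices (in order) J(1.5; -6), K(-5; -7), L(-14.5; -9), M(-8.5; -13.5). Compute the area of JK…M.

46.75

Apply the surveyor's formula: 2A = Σ (x_i·y_{i+1} − x_{i+1}·y_i), indices taken mod 4.
Σ = (-40.5) + (-56.5) + (119.25) + (71.25) = 93.5
Area = |Σ|/2 = 46.75.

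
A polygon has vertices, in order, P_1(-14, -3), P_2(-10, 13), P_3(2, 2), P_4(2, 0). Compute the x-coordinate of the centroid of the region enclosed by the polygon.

Apply the shoelace (surveyor's) formula. First the cross-terms c_i = x_i·y_{i+1} − x_{i+1}·y_i:
  -212, -46, -4, -6  ⇒  2A = -268, A = -134.
Then Σ (x_i + x_{i+1})·c_i = 5512, so x̄ = 5512 / (6·(-134)) = -1378/201.

-1378/201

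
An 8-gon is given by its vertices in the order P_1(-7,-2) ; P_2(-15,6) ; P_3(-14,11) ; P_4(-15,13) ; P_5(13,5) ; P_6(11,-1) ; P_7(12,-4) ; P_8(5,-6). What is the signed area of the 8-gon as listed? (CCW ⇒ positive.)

-309

Apply the shoelace (surveyor's) formula: 2A = Σ (x_i·y_{i+1} − x_{i+1}·y_i), indices taken mod 8.
P_1→P_2: (-7)(6) − (-15)(-2) = -72
P_2→P_3: (-15)(11) − (-14)(6) = -81
P_3→P_4: (-14)(13) − (-15)(11) = -17
P_4→P_5: (-15)(5) − (13)(13) = -244
P_5→P_6: (13)(-1) − (11)(5) = -68
P_6→P_7: (11)(-4) − (12)(-1) = -32
P_7→P_8: (12)(-6) − (5)(-4) = -52
P_8→P_1: (5)(-2) − (-7)(-6) = -52
Σ = -618
Signed area = Σ/2 = -309 (negative ⇒ clockwise traversal).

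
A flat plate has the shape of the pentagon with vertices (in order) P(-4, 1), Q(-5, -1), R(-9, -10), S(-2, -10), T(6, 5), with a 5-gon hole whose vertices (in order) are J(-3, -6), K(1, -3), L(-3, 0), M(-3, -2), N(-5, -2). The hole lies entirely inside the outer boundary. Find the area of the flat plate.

Outer boundary:
Apply the shoelace (surveyor's) formula: 2A = Σ (x_i·y_{i+1} − x_{i+1}·y_i), indices taken mod 5.
Cross-terms: 9, 41, 70, 50, 26  ⇒  Σ = 196
Area = |Σ|/2 = 98.
Hole:
Cross-terms: 15, -9, 6, -4, 24  ⇒  Σ = 32
Area = |Σ|/2 = 16.
Net area = 98 − 16 = 82.

82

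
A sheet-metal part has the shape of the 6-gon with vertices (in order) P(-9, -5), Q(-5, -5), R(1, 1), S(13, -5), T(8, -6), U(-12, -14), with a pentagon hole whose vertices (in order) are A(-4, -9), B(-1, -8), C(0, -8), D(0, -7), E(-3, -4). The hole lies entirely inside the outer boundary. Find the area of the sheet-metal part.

Outer boundary:
Apply Gauss's area formula: 2A = Σ (x_i·y_{i+1} − x_{i+1}·y_i), indices taken mod 6.
Σ = (20) + (0) + (-18) + (-38) + (-184) + (-66) = -286
Area = |Σ|/2 = 143.
Hole:
Apply the shoelace (surveyor's) formula: 2A = Σ (x_i·y_{i+1} − x_{i+1}·y_i), indices taken mod 5.
Cross-terms: 23, 8, 0, -21, 11  ⇒  Σ = 21
Area = |Σ|/2 = 10.5.
Net area = 143 − 10.5 = 132.5.

132.5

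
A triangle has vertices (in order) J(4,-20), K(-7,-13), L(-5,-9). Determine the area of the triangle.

Apply Gauss's area formula: 2A = Σ (x_i·y_{i+1} − x_{i+1}·y_i), indices taken mod 3.
Cross-terms: -192, -2, 136  ⇒  Σ = -58
Area = |Σ|/2 = 29.

29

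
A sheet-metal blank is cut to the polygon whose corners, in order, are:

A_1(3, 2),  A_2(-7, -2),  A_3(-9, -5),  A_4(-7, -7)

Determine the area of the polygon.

Apply Gauss's area formula: 2A = Σ (x_i·y_{i+1} − x_{i+1}·y_i), indices taken mod 4.
Σ = (8) + (17) + (28) + (7) = 60
Area = |Σ|/2 = 30.

30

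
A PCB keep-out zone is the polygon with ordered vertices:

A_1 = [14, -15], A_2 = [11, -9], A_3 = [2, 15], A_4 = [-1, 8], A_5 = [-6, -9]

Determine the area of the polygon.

263

Apply the shoelace (surveyor's) formula: 2A = Σ (x_i·y_{i+1} − x_{i+1}·y_i), indices taken mod 5.
Cross-terms: 39, 183, 31, 57, 216  ⇒  Σ = 526
Area = |Σ|/2 = 263.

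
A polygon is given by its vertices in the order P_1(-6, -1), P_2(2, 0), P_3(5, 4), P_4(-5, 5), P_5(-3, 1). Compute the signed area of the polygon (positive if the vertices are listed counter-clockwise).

Σ = (2) + (8) + (45) + (10) + (9) = 74
Signed area = Σ/2 = 37 (positive ⇒ counter-clockwise traversal).

37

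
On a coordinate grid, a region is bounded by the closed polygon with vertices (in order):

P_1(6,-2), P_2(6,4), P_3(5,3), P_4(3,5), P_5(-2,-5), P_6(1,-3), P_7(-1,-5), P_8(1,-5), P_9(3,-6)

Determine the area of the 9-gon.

Apply Gauss's area formula: 2A = Σ (x_i·y_{i+1} − x_{i+1}·y_i), indices taken mod 9.
Σ = (36) + (-2) + (16) + (-5) + (11) + (-8) + (10) + (9) + (30) = 97
Area = |Σ|/2 = 48.5.

48.5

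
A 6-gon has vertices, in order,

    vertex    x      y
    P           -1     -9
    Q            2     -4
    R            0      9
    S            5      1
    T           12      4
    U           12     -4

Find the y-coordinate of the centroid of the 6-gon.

Apply the shoelace formula. First the cross-terms c_i = x_i·y_{i+1} − x_{i+1}·y_i:
  22, 18, -45, 8, -96, -112  ⇒  2A = -205, A = -102.5.
Then Σ (y_i + y_{i+1})·c_i = 850, so ȳ = 850 / (6·(-102.5)) = -170/123.

-170/123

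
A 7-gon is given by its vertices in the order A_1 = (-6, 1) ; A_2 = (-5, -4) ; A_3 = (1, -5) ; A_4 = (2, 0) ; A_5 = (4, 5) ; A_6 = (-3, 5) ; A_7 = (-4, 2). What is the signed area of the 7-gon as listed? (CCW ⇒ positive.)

Apply the shoelace formula: 2A = Σ (x_i·y_{i+1} − x_{i+1}·y_i), indices taken mod 7.
A_1→A_2: (-6)(-4) − (-5)(1) = 29
A_2→A_3: (-5)(-5) − (1)(-4) = 29
A_3→A_4: (1)(0) − (2)(-5) = 10
A_4→A_5: (2)(5) − (4)(0) = 10
A_5→A_6: (4)(5) − (-3)(5) = 35
A_6→A_7: (-3)(2) − (-4)(5) = 14
A_7→A_1: (-4)(1) − (-6)(2) = 8
Σ = 135
Signed area = Σ/2 = 67.5 (positive ⇒ counter-clockwise traversal).

67.5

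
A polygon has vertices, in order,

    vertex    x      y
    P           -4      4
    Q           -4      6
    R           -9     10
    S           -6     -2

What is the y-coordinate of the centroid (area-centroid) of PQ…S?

Apply the surveyor's formula. First the cross-terms c_i = x_i·y_{i+1} − x_{i+1}·y_i:
  -8, 14, 78, -32  ⇒  2A = 52, A = 26.
Then Σ (y_i + y_{i+1})·c_i = 704, so ȳ = 704 / (6·26) = 176/39.

176/39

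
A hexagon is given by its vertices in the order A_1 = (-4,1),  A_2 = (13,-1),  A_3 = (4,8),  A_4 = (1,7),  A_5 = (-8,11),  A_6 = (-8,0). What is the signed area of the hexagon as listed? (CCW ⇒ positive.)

133

Σ = (-9) + (108) + (20) + (67) + (88) + (-8) = 266
Signed area = Σ/2 = 133 (positive ⇒ counter-clockwise traversal).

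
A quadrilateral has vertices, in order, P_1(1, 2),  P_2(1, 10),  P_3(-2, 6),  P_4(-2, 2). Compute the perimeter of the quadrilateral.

20

|P_1P_2| = √((0)² + (8)²) = √64 = 8
|P_2P_3| = √((-3)² + (-4)²) = √25 = 5
|P_3P_4| = √((0)² + (-4)²) = √16 = 4
|P_4P_1| = √((3)² + (0)²) = √9 = 3
Perimeter = 8 + 5 + 4 + 3 = 20.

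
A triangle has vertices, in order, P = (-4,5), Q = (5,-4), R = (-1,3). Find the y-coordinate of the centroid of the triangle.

Apply Gauss's area formula. First the cross-terms c_i = x_i·y_{i+1} − x_{i+1}·y_i:
  -9, 11, 7  ⇒  2A = 9, A = 4.5.
Then Σ (y_i + y_{i+1})·c_i = 36, so ȳ = 36 / (6·4.5) = 4/3.

4/3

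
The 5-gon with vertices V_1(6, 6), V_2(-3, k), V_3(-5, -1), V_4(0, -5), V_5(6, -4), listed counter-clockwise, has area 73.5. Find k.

1

Write out the shoelace sum; only the two edges meeting at V_2 involve k:
2·Area = [(6·k − (-3)·6) + ((-3)·(-1) − (-5)·k)] + 115
       = 11·k + 136 = 147
⇒ k = 1.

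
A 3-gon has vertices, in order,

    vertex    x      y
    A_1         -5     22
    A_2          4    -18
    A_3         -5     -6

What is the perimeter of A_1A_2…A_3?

|A_1A_2| = √((9)² + (-40)²) = √1681 = 41
|A_2A_3| = √((-9)² + (12)²) = √225 = 15
|A_3A_1| = √((0)² + (28)²) = √784 = 28
Perimeter = 41 + 15 + 28 = 84.

84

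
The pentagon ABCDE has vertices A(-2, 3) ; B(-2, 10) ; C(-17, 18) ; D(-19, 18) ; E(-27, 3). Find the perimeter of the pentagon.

|AB| = √((0)² + (7)²) = √49 = 7
|BC| = √((-15)² + (8)²) = √289 = 17
|CD| = √((-2)² + (0)²) = √4 = 2
|DE| = √((-8)² + (-15)²) = √289 = 17
|EA| = √((25)² + (0)²) = √625 = 25
Perimeter = 7 + 17 + 2 + 17 + 25 = 68.

68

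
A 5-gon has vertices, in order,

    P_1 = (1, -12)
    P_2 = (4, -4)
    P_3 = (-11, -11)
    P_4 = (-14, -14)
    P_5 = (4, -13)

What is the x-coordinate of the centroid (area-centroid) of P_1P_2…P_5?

-191/53

Apply the surveyor's formula. First the cross-terms c_i = x_i·y_{i+1} − x_{i+1}·y_i:
  44, -88, 0, 238, -35  ⇒  2A = 159, A = 79.5.
Then Σ (x_i + x_{i+1})·c_i = -1719, so x̄ = -1719 / (6·79.5) = -191/53.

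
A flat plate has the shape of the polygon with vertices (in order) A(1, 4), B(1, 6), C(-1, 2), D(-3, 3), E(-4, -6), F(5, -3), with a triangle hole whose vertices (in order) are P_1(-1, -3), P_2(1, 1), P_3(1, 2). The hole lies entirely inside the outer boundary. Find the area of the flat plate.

53

Outer boundary:
Apply the shoelace formula: 2A = Σ (x_i·y_{i+1} − x_{i+1}·y_i), indices taken mod 6.
A→B: (1)(6) − (1)(4) = 2
B→C: (1)(2) − (-1)(6) = 8
C→D: (-1)(3) − (-3)(2) = 3
D→E: (-3)(-6) − (-4)(3) = 30
E→F: (-4)(-3) − (5)(-6) = 42
F→A: (5)(4) − (1)(-3) = 23
Σ = 108
Area = |Σ|/2 = 54.
Hole:
Cross-terms: 2, 1, -1  ⇒  Σ = 2
Area = |Σ|/2 = 1.
Net area = 54 − 1 = 53.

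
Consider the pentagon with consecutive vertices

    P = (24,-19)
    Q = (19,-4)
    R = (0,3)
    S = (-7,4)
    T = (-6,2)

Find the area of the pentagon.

209.5

Apply the shoelace (surveyor's) formula: 2A = Σ (x_i·y_{i+1} − x_{i+1}·y_i), indices taken mod 5.
Σ = (265) + (57) + (21) + (10) + (66) = 419
Area = |Σ|/2 = 209.5.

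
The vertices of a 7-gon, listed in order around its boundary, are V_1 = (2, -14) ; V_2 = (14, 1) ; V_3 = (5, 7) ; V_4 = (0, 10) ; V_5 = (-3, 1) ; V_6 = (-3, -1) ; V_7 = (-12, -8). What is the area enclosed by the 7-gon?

Apply Gauss's area formula: 2A = Σ (x_i·y_{i+1} − x_{i+1}·y_i), indices taken mod 7.
Σ = (198) + (93) + (50) + (30) + (6) + (12) + (184) = 573
Area = |Σ|/2 = 286.5.

286.5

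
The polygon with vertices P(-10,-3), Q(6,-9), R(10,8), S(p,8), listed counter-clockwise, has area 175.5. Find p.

5

Write out the shoelace sum; only the two edges meeting at S involve p:
2·Area = [(10·8 − p·8) + (p·(-3) − (-10)·8)] + 246
       = -11·p + 406 = 351
⇒ p = 5.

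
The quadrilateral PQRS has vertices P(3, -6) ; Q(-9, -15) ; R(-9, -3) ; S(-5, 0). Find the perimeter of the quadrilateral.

42

|PQ| = √((-12)² + (-9)²) = √225 = 15
|QR| = √((0)² + (12)²) = √144 = 12
|RS| = √((4)² + (3)²) = √25 = 5
|SP| = √((8)² + (-6)²) = √100 = 10
Perimeter = 15 + 12 + 5 + 10 = 42.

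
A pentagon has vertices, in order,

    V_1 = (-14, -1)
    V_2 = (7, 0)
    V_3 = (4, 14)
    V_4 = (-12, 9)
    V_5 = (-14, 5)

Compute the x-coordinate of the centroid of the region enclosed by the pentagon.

-173/51

Apply Gauss's area formula. First the cross-terms c_i = x_i·y_{i+1} − x_{i+1}·y_i:
  7, 98, 204, 66, 84  ⇒  2A = 459, A = 229.5.
Then Σ (x_i + x_{i+1})·c_i = -4671, so x̄ = -4671 / (6·229.5) = -173/51.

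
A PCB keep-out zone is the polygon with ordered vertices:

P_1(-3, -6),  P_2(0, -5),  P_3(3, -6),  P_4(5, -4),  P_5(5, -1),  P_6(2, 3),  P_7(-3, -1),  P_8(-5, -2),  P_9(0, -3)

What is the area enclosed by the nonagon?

47

Apply the shoelace formula: 2A = Σ (x_i·y_{i+1} − x_{i+1}·y_i), indices taken mod 9.
Cross-terms: 15, 15, 18, 15, 17, 7, 1, 15, -9  ⇒  Σ = 94
Area = |Σ|/2 = 47.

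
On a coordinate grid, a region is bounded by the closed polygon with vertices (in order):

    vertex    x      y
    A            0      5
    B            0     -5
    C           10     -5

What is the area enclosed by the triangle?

50

Apply the shoelace (surveyor's) formula: 2A = Σ (x_i·y_{i+1} − x_{i+1}·y_i), indices taken mod 3.
Σ = (0) + (50) + (50) = 100
Area = |Σ|/2 = 50.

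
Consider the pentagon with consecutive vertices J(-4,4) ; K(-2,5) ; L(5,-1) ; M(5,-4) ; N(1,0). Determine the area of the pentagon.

21

Apply the surveyor's formula: 2A = Σ (x_i·y_{i+1} − x_{i+1}·y_i), indices taken mod 5.
Cross-terms: -12, -23, -15, 4, 4  ⇒  Σ = -42
Area = |Σ|/2 = 21.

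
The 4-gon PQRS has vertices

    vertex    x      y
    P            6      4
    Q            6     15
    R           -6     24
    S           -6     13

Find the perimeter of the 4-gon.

52

|PQ| = √((0)² + (11)²) = √121 = 11
|QR| = √((-12)² + (9)²) = √225 = 15
|RS| = √((0)² + (-11)²) = √121 = 11
|SP| = √((12)² + (-9)²) = √225 = 15
Perimeter = 11 + 15 + 11 + 15 = 52.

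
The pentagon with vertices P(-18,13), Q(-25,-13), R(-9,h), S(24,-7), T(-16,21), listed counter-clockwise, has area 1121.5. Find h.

-24

Write out the shoelace sum; only the two edges meeting at R involve h:
2·Area = [((-25)·h − (-9)·(-13)) + ((-9)·(-7) − 24·h)] + 1121
       = -49·h + 1067 = 2243
⇒ h = -24.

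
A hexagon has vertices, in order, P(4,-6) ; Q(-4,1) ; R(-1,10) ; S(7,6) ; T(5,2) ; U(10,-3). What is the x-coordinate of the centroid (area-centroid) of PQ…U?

275/117

Apply the surveyor's formula. First the cross-terms c_i = x_i·y_{i+1} − x_{i+1}·y_i:
  -20, -39, -76, -16, -35, -48  ⇒  2A = -234, A = -117.
Then Σ (x_i + x_{i+1})·c_i = -1650, so x̄ = -1650 / (6·(-117)) = 275/117.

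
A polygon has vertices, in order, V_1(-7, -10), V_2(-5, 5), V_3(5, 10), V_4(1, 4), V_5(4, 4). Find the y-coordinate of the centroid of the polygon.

Apply the surveyor's formula. First the cross-terms c_i = x_i·y_{i+1} − x_{i+1}·y_i:
  -85, -75, 10, -12, -12  ⇒  2A = -174, A = -87.
Then Σ (y_i + y_{i+1})·c_i = -584, so ȳ = -584 / (6·(-87)) = 292/261.

292/261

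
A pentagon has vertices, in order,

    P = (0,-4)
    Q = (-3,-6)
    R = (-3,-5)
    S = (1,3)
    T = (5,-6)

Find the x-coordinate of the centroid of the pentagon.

41/45

Apply Gauss's area formula. First the cross-terms c_i = x_i·y_{i+1} − x_{i+1}·y_i:
  -12, -3, -4, -21, -20  ⇒  2A = -60, A = -30.
Then Σ (x_i + x_{i+1})·c_i = -164, so x̄ = -164 / (6·(-30)) = 41/45.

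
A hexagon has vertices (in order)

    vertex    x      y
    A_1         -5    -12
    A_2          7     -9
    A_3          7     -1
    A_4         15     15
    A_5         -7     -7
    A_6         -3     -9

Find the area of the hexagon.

Apply the surveyor's formula: 2A = Σ (x_i·y_{i+1} − x_{i+1}·y_i), indices taken mod 6.
A_1→A_2: (-5)(-9) − (7)(-12) = 129
A_2→A_3: (7)(-1) − (7)(-9) = 56
A_3→A_4: (7)(15) − (15)(-1) = 120
A_4→A_5: (15)(-7) − (-7)(15) = 0
A_5→A_6: (-7)(-9) − (-3)(-7) = 42
A_6→A_1: (-3)(-12) − (-5)(-9) = -9
Σ = 338
Area = |Σ|/2 = 169.

169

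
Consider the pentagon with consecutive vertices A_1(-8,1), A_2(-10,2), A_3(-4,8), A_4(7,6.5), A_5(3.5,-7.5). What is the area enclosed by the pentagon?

A_1→A_2: (-8)(2) − (-10)(1) = -6
A_2→A_3: (-10)(8) − (-4)(2) = -72
A_3→A_4: (-4)(6.5) − (7)(8) = -82
A_4→A_5: (7)(-7.5) − (3.5)(6.5) = -75.25
A_5→A_1: (3.5)(1) − (-8)(-7.5) = -56.5
Σ = -291.75
Area = |Σ|/2 = 145.875.

145.875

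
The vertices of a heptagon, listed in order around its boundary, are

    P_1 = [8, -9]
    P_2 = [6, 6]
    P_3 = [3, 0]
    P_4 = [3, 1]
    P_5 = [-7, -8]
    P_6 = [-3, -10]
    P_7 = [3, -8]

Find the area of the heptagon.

Apply the surveyor's formula: 2A = Σ (x_i·y_{i+1} − x_{i+1}·y_i), indices taken mod 7.
P_1→P_2: (8)(6) − (6)(-9) = 102
P_2→P_3: (6)(0) − (3)(6) = -18
P_3→P_4: (3)(1) − (3)(0) = 3
P_4→P_5: (3)(-8) − (-7)(1) = -17
P_5→P_6: (-7)(-10) − (-3)(-8) = 46
P_6→P_7: (-3)(-8) − (3)(-10) = 54
P_7→P_1: (3)(-9) − (8)(-8) = 37
Σ = 207
Area = |Σ|/2 = 103.5.

103.5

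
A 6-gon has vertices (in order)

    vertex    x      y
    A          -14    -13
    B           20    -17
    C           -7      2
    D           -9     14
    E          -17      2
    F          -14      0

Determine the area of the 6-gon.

Apply the shoelace formula: 2A = Σ (x_i·y_{i+1} − x_{i+1}·y_i), indices taken mod 6.
Cross-terms: 498, -79, -80, 220, 28, 182  ⇒  Σ = 769
Area = |Σ|/2 = 384.5.

384.5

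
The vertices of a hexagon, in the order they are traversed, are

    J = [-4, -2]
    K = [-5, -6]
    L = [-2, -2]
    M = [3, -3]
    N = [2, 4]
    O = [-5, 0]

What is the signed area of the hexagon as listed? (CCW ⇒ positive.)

36

Cross-terms: 14, -2, 12, 18, 20, 10  ⇒  Σ = 72
Signed area = Σ/2 = 36 (positive ⇒ counter-clockwise traversal).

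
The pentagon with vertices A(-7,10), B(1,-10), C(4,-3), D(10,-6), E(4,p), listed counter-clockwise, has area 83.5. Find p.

The doubled signed area Σ (x_i y_{i+1} − x_{i+1} y_i) is linear in p.
With p=0 it equals 167; the coefficient of p is 17 (from the two edges through E).
So 17·p + 167 = 2·83.5 = 167 ⇒ p = 0.

0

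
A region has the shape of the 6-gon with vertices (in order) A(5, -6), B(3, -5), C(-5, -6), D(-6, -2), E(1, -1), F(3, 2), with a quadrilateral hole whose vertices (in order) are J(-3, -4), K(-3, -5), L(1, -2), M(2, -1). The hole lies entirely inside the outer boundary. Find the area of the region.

Outer boundary:
A→B: (5)(-5) − (3)(-6) = -7
B→C: (3)(-6) − (-5)(-5) = -43
C→D: (-5)(-2) − (-6)(-6) = -26
D→E: (-6)(-1) − (1)(-2) = 8
E→F: (1)(2) − (3)(-1) = 5
F→A: (3)(-6) − (5)(2) = -28
Σ = -91
Area = |Σ|/2 = 45.5.
Hole:
Cross-terms: 3, 11, 3, -11  ⇒  Σ = 6
Area = |Σ|/2 = 3.
Net area = 45.5 − 3 = 42.5.

42.5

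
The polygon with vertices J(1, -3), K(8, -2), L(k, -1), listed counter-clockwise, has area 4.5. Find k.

6

Write out the shoelace sum; only the two edges meeting at L involve k:
2·Area = [(8·(-1) − k·(-2)) + (k·(-3) − 1·(-1))] + 22
       = -1·k + 15 = 9
⇒ k = 6.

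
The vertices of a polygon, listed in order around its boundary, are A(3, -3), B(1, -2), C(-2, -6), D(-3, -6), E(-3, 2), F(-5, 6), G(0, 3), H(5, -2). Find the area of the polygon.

Σ = (-3) + (-10) + (-6) + (-24) + (-8) + (-15) + (-15) + (-9) = -90
Area = |Σ|/2 = 45.

45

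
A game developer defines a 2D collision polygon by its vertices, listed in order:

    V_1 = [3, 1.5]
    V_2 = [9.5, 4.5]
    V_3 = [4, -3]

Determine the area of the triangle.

16.125

Σ = (-0.75) + (-46.5) + (15) = -32.25
Area = |Σ|/2 = 16.125.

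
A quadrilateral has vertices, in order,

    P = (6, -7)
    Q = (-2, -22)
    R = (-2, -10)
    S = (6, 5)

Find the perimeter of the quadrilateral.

58

|PQ| = √((-8)² + (-15)²) = √289 = 17
|QR| = √((0)² + (12)²) = √144 = 12
|RS| = √((8)² + (15)²) = √289 = 17
|SP| = √((0)² + (-12)²) = √144 = 12
Perimeter = 17 + 12 + 17 + 12 = 58.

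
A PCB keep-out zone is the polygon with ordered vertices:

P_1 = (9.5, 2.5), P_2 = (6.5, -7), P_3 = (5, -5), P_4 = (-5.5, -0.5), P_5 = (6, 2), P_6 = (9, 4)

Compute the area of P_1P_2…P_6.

Cross-terms: -82.75, 2.5, -30, -8, 6, -15.5  ⇒  Σ = -127.75
Area = |Σ|/2 = 63.875.

63.875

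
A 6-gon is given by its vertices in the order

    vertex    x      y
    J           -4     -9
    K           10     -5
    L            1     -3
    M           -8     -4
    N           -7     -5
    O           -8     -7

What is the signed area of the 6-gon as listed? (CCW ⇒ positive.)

61

Cross-terms: 110, -25, -28, 12, 9, 44  ⇒  Σ = 122
Signed area = Σ/2 = 61 (positive ⇒ counter-clockwise traversal).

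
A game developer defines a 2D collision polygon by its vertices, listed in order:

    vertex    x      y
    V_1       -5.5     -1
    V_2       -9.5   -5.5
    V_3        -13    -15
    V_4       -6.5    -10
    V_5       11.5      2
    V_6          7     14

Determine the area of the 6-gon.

Apply the shoelace formula: 2A = Σ (x_i·y_{i+1} − x_{i+1}·y_i), indices taken mod 6.
Cross-terms: 20.75, 71, 32.5, 102, 147, 70  ⇒  Σ = 443.25
Area = |Σ|/2 = 221.625.

221.625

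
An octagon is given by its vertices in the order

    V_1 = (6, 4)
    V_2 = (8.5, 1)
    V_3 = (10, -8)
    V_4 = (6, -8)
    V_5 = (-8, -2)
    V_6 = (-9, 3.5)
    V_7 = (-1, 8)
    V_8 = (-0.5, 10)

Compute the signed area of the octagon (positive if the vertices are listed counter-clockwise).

-198.25

Apply Gauss's area formula: 2A = Σ (x_i·y_{i+1} − x_{i+1}·y_i), indices taken mod 8.
Cross-terms: -28, -78, -32, -76, -46, -68.5, -6, -62  ⇒  Σ = -396.5
Signed area = Σ/2 = -198.25 (negative ⇒ clockwise traversal).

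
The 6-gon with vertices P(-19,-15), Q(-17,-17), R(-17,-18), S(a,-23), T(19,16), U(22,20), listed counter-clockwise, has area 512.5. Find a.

Write out the shoelace sum; only the two edges meeting at S involve a:
2·Area = [((-17)·(-23) − a·(-18)) + (a·16 − 19·(-23))] + 163
       = 34·a + 991 = 1025
⇒ a = 1.

1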